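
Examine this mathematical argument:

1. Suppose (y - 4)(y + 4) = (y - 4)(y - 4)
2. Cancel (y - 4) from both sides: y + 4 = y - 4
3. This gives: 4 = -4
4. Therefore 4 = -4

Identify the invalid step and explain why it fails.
Step 2: Cancel (y - 4) from both sides: y + 4 = y - 4

Step 2 cancels (y - 4) from both sides. This is only valid if (y - 4) ≠ 0, i.e., y ≠ 4. When y = 4, both sides equal zero regardless of the other factors. The correct approach requires considering y = 4 as a separate case.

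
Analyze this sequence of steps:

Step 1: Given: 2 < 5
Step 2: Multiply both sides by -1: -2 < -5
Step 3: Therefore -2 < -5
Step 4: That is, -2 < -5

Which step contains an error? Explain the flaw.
Step 2: Multiply both sides by -1: -2 < -5

Step 2 multiplies both sides by -1 but fails to reverse the inequality sign. When multiplying (or dividing) an inequality by a negative number, the direction must be reversed. Since 2 < 5, we should get -2 > -5, i.e., -2 > -5.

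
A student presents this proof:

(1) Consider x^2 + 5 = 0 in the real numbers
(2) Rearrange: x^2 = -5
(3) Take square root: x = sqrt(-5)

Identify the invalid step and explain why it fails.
Step 3: Take square root: x = sqrt(-5)

Step 3 takes the square root of -5, which is negative. In the real number system, the square root of a negative number is undefined. The equation x^2 + 5 = 0 has no real solutions. Square roots of negative numbers only exist in the complex numbers.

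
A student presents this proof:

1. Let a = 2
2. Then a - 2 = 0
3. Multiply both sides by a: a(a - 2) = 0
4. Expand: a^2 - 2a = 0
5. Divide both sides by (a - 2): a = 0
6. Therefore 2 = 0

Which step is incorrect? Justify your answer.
Step 5: Divide both sides by (a - 2): a = 0

Step 5 divides both sides by (a - 2). However, since a = 2, we have (a - 2) = 0. Division by zero is undefined, making this step invalid.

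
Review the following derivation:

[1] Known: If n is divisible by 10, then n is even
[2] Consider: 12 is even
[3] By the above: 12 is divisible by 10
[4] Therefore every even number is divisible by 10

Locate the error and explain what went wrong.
Step 3: By the above: 12 is divisible by 10

Step 3 commits the fallacy of affirming the consequent. The known fact 'divisible by 10 → even' does NOT imply 'even → divisible by 10'. That would be the converse, which is false. For example, 12 is even but 12 ÷ 10 = 1.20, which is not an integer.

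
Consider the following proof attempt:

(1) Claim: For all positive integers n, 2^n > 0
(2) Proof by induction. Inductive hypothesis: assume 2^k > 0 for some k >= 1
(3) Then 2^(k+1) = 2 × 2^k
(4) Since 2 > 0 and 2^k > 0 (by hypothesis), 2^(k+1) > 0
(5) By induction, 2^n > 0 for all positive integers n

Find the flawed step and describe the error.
Step 5: By induction, 2^n > 0 for all positive integers n

Step 5 concludes the proof by induction, but no base case was ever established. A valid induction proof requires: (1) a base case proving 2^1 > 0, and (2) an inductive step showing IF 2^k > 0 THEN 2^(k+1) > 0. Steps 2-4 correctly establish the inductive step, but without the base case the conclusion in step 5 does not follow.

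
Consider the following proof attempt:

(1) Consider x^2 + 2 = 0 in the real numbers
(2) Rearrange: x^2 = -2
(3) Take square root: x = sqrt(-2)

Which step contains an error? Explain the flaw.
Step 3: Take square root: x = sqrt(-2)

Step 3 takes the square root of -2, which is negative. In the real number system, the square root of a negative number is undefined. The equation x^2 + 2 = 0 has no real solutions. Square roots of negative numbers only exist in the complex numbers.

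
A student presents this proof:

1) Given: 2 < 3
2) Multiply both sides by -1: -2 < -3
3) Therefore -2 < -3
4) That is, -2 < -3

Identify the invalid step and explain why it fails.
Step 2: Multiply both sides by -1: -2 < -3

Step 2 multiplies both sides by -1 but fails to reverse the inequality sign. When multiplying (or dividing) an inequality by a negative number, the direction must be reversed. Since 2 < 3, we should get -2 > -3, i.e., -2 > -3.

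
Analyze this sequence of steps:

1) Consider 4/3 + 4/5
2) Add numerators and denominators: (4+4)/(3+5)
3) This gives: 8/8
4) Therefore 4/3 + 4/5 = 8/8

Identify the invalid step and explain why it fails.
Step 2: Add numerators and denominators: (4+4)/(3+5)

Step 2 incorrectly adds fractions by separately adding numerators and denominators. This is wrong. The correct method requires a common denominator: 4/3 + 4/5 = (4×5 + 4×3)/(3×5) = 32/15 = 32/15. The method used gives 8/8, which is different.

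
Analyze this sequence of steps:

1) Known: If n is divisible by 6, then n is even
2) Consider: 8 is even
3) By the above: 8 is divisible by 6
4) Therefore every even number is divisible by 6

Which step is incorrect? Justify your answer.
Step 3: By the above: 8 is divisible by 6

Step 3 commits the fallacy of affirming the consequent. The known fact 'divisible by 6 → even' does NOT imply 'even → divisible by 6'. That would be the converse, which is false. For example, 8 is even but 8 ÷ 6 = 1.33, which is not an integer.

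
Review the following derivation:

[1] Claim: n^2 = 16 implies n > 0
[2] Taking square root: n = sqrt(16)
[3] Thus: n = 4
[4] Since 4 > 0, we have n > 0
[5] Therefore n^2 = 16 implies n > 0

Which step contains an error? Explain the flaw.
Step 2: Taking square root: n = sqrt(16)

Step 2 takes the square root and assumes the positive root only. The equation n^2 = 16 actually has two solutions: n = 4 and n = -4. The proof silently assumes n > 0 without justification, then uses this assumption to conclude n > 0, which is circular. The counterexample n = -4 shows the claim is false.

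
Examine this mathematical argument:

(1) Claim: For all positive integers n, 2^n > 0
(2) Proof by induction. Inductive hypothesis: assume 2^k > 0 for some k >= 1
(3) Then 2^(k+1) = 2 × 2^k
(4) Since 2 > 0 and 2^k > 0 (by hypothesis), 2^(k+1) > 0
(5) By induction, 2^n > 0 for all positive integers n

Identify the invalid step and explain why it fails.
Step 5: By induction, 2^n > 0 for all positive integers n

Step 5 concludes the proof by induction, but no base case was ever established. A valid induction proof requires: (1) a base case proving 2^1 > 0, and (2) an inductive step showing IF 2^k > 0 THEN 2^(k+1) > 0. Steps 2-4 correctly establish the inductive step, but without the base case the conclusion in step 5 does not follow.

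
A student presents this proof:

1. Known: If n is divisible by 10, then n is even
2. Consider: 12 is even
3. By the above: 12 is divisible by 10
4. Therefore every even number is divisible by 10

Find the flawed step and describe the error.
Step 3: By the above: 12 is divisible by 10

Step 3 commits the fallacy of affirming the consequent. The known fact 'divisible by 10 → even' does NOT imply 'even → divisible by 10'. That would be the converse, which is false. For example, 12 is even but 12 ÷ 10 = 1.20, which is not an integer.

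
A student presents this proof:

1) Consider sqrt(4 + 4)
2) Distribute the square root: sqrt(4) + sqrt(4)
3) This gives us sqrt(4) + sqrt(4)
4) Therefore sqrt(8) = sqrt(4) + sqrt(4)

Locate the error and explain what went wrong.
Step 2: Distribute the square root: sqrt(4) + sqrt(4)

Step 2 incorrectly 'distributes' the square root over addition. The square root function does not distribute: sqrt(a + b) ≠ sqrt(a) + sqrt(b). In fact, sqrt(4 + 4) = sqrt(8) ≈ 2.8284, while sqrt(4) + sqrt(4) ≈ 4.0000.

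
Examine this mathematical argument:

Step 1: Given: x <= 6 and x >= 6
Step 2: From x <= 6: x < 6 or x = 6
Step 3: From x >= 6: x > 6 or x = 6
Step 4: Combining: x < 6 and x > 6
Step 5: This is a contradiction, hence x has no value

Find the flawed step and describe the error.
Step 4: Combining: x < 6 and x > 6

Step 4 incorrectly combines the conditions. From x <= 6 and x >= 6, the intersection is x = 6. The error treats the 'or' cases as 'and' requirements. The correct conclusion is that x = 6 is the unique solution, not that no solution exists.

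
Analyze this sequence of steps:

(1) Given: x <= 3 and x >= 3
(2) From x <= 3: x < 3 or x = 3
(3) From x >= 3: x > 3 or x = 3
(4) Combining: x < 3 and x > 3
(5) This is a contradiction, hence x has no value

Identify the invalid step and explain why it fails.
Step 4: Combining: x < 3 and x > 3

Step 4 incorrectly combines the conditions. From x <= 3 and x >= 3, the intersection is x = 3. The error treats the 'or' cases as 'and' requirements. The correct conclusion is that x = 3 is the unique solution, not that no solution exists.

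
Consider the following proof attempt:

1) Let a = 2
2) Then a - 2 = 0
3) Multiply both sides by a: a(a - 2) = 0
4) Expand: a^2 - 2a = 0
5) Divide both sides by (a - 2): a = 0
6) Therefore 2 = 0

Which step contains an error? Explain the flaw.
Step 5: Divide both sides by (a - 2): a = 0

Step 5 divides both sides by (a - 2). However, since a = 2, we have (a - 2) = 0. Division by zero is undefined, making this step invalid.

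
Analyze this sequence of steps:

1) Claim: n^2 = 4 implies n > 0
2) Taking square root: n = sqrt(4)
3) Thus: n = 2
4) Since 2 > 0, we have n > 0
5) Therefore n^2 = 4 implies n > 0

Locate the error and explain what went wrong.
Step 2: Taking square root: n = sqrt(4)

Step 2 takes the square root and assumes the positive root only. The equation n^2 = 4 actually has two solutions: n = 2 and n = -2. The proof silently assumes n > 0 without justification, then uses this assumption to conclude n > 0, which is circular. The counterexample n = -2 shows the claim is false.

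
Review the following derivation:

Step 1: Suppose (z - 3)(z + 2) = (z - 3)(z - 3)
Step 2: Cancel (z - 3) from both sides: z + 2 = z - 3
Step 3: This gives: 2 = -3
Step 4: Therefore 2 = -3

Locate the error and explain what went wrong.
Step 2: Cancel (z - 3) from both sides: z + 2 = z - 3

Step 2 cancels (z - 3) from both sides. This is only valid if (z - 3) ≠ 0, i.e., z ≠ 3. When z = 3, both sides equal zero regardless of the other factors. The correct approach requires considering z = 3 as a separate case.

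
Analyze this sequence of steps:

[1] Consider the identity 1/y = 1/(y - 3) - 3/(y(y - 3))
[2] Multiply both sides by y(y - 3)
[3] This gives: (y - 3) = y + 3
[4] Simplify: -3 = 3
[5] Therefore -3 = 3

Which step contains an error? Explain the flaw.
Step 3: This gives: (y - 3) = y + 3

Step 3 makes a sign error when clearing denominators. Multiplying -3/(y(y - 3)) by y(y - 3) gives -3, not +3. The correct result is (y - 3) = y - 3, which is trivially true, not (y - 3) = y + 3. (Step 1 is a valid identity: 1/(y - 3) - 3/(y(y - 3)) = (y - 3)/(y(y - 3)) = 1/y.)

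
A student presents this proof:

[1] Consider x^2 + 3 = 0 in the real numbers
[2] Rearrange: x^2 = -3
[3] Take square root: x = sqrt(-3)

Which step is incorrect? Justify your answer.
Step 3: Take square root: x = sqrt(-3)

Step 3 takes the square root of -3, which is negative. In the real number system, the square root of a negative number is undefined. The equation x^2 + 3 = 0 has no real solutions. Square roots of negative numbers only exist in the complex numbers.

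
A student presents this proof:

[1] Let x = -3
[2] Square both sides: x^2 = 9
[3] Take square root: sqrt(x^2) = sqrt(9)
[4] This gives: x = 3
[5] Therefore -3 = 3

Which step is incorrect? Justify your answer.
Step 4: This gives: x = 3

Step 4 incorrectly states that sqrt(x^2) = x. The correct identity is sqrt(x^2) = |x|. Since x = -3 < 0, we have sqrt(x^2) = |-3| = 3, not x = -3.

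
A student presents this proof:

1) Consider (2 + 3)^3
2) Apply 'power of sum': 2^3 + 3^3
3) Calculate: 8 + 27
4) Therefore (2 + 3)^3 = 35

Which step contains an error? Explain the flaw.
Step 2: Apply 'power of sum': 2^3 + 3^3

Step 2 incorrectly applies a non-existent rule '(a+b)^n = a^n + b^n'. This is false in general. The correct expansion uses the binomial theorem. The actual value is (2 + 3)^3 = 5^3 = 125, not 35.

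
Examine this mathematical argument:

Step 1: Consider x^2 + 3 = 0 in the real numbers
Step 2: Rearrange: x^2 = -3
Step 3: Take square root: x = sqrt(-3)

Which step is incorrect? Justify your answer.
Step 3: Take square root: x = sqrt(-3)

Step 3 takes the square root of -3, which is negative. In the real number system, the square root of a negative number is undefined. The equation x^2 + 3 = 0 has no real solutions. Square roots of negative numbers only exist in the complex numbers.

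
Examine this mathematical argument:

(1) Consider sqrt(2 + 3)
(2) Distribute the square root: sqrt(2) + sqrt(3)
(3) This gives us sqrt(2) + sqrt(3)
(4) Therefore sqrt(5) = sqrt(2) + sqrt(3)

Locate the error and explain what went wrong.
Step 2: Distribute the square root: sqrt(2) + sqrt(3)

Step 2 incorrectly 'distributes' the square root over addition. The square root function does not distribute: sqrt(a + b) ≠ sqrt(a) + sqrt(b). In fact, sqrt(2 + 3) = sqrt(5) ≈ 2.2361, while sqrt(2) + sqrt(3) ≈ 3.1463.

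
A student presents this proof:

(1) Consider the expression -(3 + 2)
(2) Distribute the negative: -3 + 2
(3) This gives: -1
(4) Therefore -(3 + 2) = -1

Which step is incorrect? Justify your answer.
Step 2: Distribute the negative: -3 + 2

Step 2 incorrectly distributes the negative sign. The correct distribution is -(3 + 2) = -3 - 2 = -5. The negative must be applied to both terms, not just the first. The error treats -(3 + 2) as -3 + 2, which equals -1 instead of -5.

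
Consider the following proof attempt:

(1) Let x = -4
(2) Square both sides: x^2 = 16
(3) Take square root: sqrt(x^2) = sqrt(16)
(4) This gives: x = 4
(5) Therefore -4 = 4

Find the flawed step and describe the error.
Step 4: This gives: x = 4

Step 4 incorrectly states that sqrt(x^2) = x. The correct identity is sqrt(x^2) = |x|. Since x = -4 < 0, we have sqrt(x^2) = |-4| = 4, not x = -4.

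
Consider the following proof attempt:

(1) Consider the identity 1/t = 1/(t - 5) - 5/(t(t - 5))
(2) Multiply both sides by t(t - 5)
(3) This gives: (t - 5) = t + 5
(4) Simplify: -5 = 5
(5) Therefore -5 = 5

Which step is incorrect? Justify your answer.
Step 3: This gives: (t - 5) = t + 5

Step 3 makes a sign error when clearing denominators. Multiplying -5/(t(t - 5)) by t(t - 5) gives -5, not +5. The correct result is (t - 5) = t - 5, which is trivially true, not (t - 5) = t + 5. (Step 1 is a valid identity: 1/(t - 5) - 5/(t(t - 5)) = (t - 5)/(t(t - 5)) = 1/t.)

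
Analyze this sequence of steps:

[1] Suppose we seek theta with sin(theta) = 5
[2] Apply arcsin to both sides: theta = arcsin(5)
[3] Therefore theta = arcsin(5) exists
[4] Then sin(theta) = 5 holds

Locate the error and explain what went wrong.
Step 2: Apply arcsin to both sides: theta = arcsin(5)

Step 2 applies arcsin to 5. However, arcsin(x) is only defined for x in [-1, 1] because sin(theta) can only produce values in that range. Since |5| > 1, arcsin(5) is undefined. There is no angle whose sine equals 5.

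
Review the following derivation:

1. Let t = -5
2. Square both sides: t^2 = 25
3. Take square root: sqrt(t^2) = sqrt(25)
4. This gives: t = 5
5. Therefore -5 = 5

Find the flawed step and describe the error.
Step 4: This gives: t = 5

Step 4 incorrectly states that sqrt(t^2) = t. The correct identity is sqrt(t^2) = |t|. Since t = -5 < 0, we have sqrt(t^2) = |-5| = 5, not t = -5.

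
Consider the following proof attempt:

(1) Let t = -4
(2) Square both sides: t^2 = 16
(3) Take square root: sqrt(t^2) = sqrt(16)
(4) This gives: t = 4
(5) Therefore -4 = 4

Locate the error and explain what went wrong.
Step 4: This gives: t = 4

Step 4 incorrectly states that sqrt(t^2) = t. The correct identity is sqrt(t^2) = |t|. Since t = -4 < 0, we have sqrt(t^2) = |-4| = 4, not t = -4.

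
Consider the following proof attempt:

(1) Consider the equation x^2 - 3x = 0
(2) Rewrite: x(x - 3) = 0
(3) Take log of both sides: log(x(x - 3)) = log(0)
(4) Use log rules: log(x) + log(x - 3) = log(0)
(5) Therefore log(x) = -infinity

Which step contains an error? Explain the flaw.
Step 3: Take log of both sides: log(x(x - 3)) = log(0)

Step 3 takes the logarithm of both sides, resulting in log(0) on the right side. The logarithm is only defined for positive numbers; log(0) is undefined (approaches negative infinity). This operation is invalid.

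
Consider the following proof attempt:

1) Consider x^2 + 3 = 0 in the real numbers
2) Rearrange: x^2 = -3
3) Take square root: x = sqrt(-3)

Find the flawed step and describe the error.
Step 3: Take square root: x = sqrt(-3)

Step 3 takes the square root of -3, which is negative. In the real number system, the square root of a negative number is undefined. The equation x^2 + 3 = 0 has no real solutions. Square roots of negative numbers only exist in the complex numbers.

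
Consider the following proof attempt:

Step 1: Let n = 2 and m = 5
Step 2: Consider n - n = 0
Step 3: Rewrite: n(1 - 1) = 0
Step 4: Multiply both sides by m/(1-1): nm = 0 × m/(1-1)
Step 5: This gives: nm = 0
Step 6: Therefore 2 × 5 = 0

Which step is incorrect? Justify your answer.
Step 4: Multiply both sides by m/(1-1): nm = 0 × m/(1-1)

Step 4 multiplies both sides by m/(1-1). However, 1-1 = 0, so this is multiplication by m/0, which is undefined. We cannot multiply by an undefined expression.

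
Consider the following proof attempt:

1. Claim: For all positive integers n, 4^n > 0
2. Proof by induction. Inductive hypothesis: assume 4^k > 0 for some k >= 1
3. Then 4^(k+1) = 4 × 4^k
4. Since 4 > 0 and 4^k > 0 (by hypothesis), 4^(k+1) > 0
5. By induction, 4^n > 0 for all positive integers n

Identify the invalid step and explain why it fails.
Step 5: By induction, 4^n > 0 for all positive integers n

Step 5 concludes the proof by induction, but no base case was ever established. A valid induction proof requires: (1) a base case proving 4^1 > 0, and (2) an inductive step showing IF 4^k > 0 THEN 4^(k+1) > 0. Steps 2-4 correctly establish the inductive step, but without the base case the conclusion in step 5 does not follow.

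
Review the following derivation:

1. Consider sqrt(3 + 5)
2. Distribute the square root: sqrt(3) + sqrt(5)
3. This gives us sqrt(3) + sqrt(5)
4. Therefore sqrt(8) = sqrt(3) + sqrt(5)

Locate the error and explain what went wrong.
Step 2: Distribute the square root: sqrt(3) + sqrt(5)

Step 2 incorrectly 'distributes' the square root over addition. The square root function does not distribute: sqrt(a + b) ≠ sqrt(a) + sqrt(b). In fact, sqrt(3 + 5) = sqrt(8) ≈ 2.8284, while sqrt(3) + sqrt(5) ≈ 3.9681.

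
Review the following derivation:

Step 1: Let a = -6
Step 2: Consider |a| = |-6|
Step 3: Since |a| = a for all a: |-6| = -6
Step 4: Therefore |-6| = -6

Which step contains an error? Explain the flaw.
Step 3: Since |a| = a for all a: |-6| = -6

Step 3 incorrectly states that |a| = a for all a. The correct definition is |a| = a when a >= 0, and |a| = -a when a < 0. Since -6 < 0, we have |-6| = -(-6) = 6, not -6.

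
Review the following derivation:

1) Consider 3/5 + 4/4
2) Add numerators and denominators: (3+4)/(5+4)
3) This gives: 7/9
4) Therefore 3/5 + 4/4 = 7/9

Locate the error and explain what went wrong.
Step 2: Add numerators and denominators: (3+4)/(5+4)

Step 2 incorrectly adds fractions by separately adding numerators and denominators. This is wrong. The correct method requires a common denominator: 3/5 + 4/4 = (3×4 + 4×5)/(5×4) = 32/20 = 8/5. The method used gives 7/9, which is different.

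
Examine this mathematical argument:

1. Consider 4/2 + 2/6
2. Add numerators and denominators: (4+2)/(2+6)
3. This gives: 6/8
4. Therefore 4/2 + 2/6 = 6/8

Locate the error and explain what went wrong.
Step 2: Add numerators and denominators: (4+2)/(2+6)

Step 2 incorrectly adds fractions by separately adding numerators and denominators. This is wrong. The correct method requires a common denominator: 4/2 + 2/6 = (4×6 + 2×2)/(2×6) = 28/12 = 7/3. The method used gives 6/8, which is different.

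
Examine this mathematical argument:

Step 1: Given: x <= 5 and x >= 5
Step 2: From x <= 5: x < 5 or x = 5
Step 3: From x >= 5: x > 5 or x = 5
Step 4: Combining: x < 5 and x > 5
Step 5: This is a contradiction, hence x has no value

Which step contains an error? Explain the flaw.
Step 4: Combining: x < 5 and x > 5

Step 4 incorrectly combines the conditions. From x <= 5 and x >= 5, the intersection is x = 5. The error treats the 'or' cases as 'and' requirements. The correct conclusion is that x = 5 is the unique solution, not that no solution exists.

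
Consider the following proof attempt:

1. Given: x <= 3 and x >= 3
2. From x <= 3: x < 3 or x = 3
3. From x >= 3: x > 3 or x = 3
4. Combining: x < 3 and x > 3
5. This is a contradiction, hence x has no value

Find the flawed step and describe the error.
Step 4: Combining: x < 3 and x > 3

Step 4 incorrectly combines the conditions. From x <= 3 and x >= 3, the intersection is x = 3. The error treats the 'or' cases as 'and' requirements. The correct conclusion is that x = 3 is the unique solution, not that no solution exists.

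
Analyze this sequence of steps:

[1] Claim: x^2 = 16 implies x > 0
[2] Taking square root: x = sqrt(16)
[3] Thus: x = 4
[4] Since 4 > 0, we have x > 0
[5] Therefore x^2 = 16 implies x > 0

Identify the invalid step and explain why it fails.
Step 2: Taking square root: x = sqrt(16)

Step 2 takes the square root and assumes the positive root only. The equation x^2 = 16 actually has two solutions: x = 4 and x = -4. The proof silently assumes x > 0 without justification, then uses this assumption to conclude x > 0, which is circular. The counterexample x = -4 shows the claim is false.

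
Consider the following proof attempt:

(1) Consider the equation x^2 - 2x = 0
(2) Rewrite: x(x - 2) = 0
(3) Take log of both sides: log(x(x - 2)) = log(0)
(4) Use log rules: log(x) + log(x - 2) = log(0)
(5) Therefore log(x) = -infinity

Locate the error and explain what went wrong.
Step 3: Take log of both sides: log(x(x - 2)) = log(0)

Step 3 takes the logarithm of both sides, resulting in log(0) on the right side. The logarithm is only defined for positive numbers; log(0) is undefined (approaches negative infinity). This operation is invalid.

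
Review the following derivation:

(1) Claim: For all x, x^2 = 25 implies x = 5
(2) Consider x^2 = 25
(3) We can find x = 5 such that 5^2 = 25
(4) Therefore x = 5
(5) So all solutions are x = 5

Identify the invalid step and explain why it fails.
Step 4: Therefore x = 5

Step 4 incorrectly concludes that x = 5 is the only solution. The proof shows that x = 5 is A solution (existence), but does not show it is the ONLY solution (uniqueness). In fact, x = -5 is also a solution since (-5)^2 = 25. Finding one solution doesn't prove there are no others.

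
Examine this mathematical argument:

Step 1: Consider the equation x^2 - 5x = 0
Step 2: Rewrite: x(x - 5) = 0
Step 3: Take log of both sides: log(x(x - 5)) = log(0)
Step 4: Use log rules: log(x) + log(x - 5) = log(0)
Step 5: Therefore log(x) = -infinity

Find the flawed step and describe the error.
Step 3: Take log of both sides: log(x(x - 5)) = log(0)

Step 3 takes the logarithm of both sides, resulting in log(0) on the right side. The logarithm is only defined for positive numbers; log(0) is undefined (approaches negative infinity). This operation is invalid.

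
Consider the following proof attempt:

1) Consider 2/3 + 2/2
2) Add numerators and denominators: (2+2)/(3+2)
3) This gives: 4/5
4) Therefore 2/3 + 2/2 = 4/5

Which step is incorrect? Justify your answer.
Step 2: Add numerators and denominators: (2+2)/(3+2)

Step 2 incorrectly adds fractions by separately adding numerators and denominators. This is wrong. The correct method requires a common denominator: 2/3 + 2/2 = (2×2 + 2×3)/(3×2) = 10/6 = 5/3. The method used gives 4/5, which is different.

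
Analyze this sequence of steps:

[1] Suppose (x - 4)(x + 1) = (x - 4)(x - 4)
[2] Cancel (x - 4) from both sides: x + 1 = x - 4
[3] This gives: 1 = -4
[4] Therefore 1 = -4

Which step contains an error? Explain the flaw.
Step 2: Cancel (x - 4) from both sides: x + 1 = x - 4

Step 2 cancels (x - 4) from both sides. This is only valid if (x - 4) ≠ 0, i.e., x ≠ 4. When x = 4, both sides equal zero regardless of the other factors. The correct approach requires considering x = 4 as a separate case.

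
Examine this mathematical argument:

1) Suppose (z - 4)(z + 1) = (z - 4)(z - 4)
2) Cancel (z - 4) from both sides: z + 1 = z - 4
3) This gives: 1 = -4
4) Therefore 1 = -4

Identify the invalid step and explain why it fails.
Step 2: Cancel (z - 4) from both sides: z + 1 = z - 4

Step 2 cancels (z - 4) from both sides. This is only valid if (z - 4) ≠ 0, i.e., z ≠ 4. When z = 4, both sides equal zero regardless of the other factors. The correct approach requires considering z = 4 as a separate case.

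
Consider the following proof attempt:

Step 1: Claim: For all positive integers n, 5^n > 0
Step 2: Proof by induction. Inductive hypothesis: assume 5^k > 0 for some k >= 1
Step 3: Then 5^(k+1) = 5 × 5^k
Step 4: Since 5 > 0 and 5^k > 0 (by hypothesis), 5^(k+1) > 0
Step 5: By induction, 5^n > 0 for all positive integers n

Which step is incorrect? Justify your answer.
Step 5: By induction, 5^n > 0 for all positive integers n

Step 5 concludes the proof by induction, but no base case was ever established. A valid induction proof requires: (1) a base case proving 5^1 > 0, and (2) an inductive step showing IF 5^k > 0 THEN 5^(k+1) > 0. Steps 2-4 correctly establish the inductive step, but without the base case the conclusion in step 5 does not follow.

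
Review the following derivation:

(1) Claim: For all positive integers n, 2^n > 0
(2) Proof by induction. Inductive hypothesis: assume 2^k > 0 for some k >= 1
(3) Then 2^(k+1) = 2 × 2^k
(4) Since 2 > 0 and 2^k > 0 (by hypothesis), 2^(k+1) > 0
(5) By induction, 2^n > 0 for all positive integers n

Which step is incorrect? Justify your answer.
Step 5: By induction, 2^n > 0 for all positive integers n

Step 5 concludes the proof by induction, but no base case was ever established. A valid induction proof requires: (1) a base case proving 2^1 > 0, and (2) an inductive step showing IF 2^k > 0 THEN 2^(k+1) > 0. Steps 2-4 correctly establish the inductive step, but without the base case the conclusion in step 5 does not follow.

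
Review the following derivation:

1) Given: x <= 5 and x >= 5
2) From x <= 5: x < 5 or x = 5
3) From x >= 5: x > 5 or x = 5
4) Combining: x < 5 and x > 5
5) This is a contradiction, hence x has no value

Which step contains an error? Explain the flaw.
Step 4: Combining: x < 5 and x > 5

Step 4 incorrectly combines the conditions. From x <= 5 and x >= 5, the intersection is x = 5. The error treats the 'or' cases as 'and' requirements. The correct conclusion is that x = 5 is the unique solution, not that no solution exists.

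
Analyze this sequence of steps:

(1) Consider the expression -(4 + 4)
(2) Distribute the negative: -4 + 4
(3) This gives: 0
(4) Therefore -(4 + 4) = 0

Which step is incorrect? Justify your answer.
Step 2: Distribute the negative: -4 + 4

Step 2 incorrectly distributes the negative sign. The correct distribution is -(4 + 4) = -4 - 4 = -8. The negative must be applied to both terms, not just the first. The error treats -(4 + 4) as -4 + 4, which equals 0 instead of -8.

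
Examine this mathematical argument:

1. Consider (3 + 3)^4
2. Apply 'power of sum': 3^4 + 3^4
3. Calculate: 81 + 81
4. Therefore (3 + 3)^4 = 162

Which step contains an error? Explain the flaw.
Step 2: Apply 'power of sum': 3^4 + 3^4

Step 2 incorrectly applies a non-existent rule '(a+b)^n = a^n + b^n'. This is false in general. The correct expansion uses the binomial theorem. The actual value is (3 + 3)^4 = 6^4 = 1296, not 162.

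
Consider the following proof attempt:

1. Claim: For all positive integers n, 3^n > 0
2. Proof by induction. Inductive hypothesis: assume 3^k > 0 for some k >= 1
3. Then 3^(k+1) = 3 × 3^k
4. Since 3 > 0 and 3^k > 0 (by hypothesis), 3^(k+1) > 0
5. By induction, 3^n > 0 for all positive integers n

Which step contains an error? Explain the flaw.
Step 5: By induction, 3^n > 0 for all positive integers n

Step 5 concludes the proof by induction, but no base case was ever established. A valid induction proof requires: (1) a base case proving 3^1 > 0, and (2) an inductive step showing IF 3^k > 0 THEN 3^(k+1) > 0. Steps 2-4 correctly establish the inductive step, but without the base case the conclusion in step 5 does not follow.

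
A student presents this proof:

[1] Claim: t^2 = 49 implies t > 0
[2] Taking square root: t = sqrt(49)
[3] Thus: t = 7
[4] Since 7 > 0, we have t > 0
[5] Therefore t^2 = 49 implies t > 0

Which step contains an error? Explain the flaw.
Step 2: Taking square root: t = sqrt(49)

Step 2 takes the square root and assumes the positive root only. The equation t^2 = 49 actually has two solutions: t = 7 and t = -7. The proof silently assumes t > 0 without justification, then uses this assumption to conclude t > 0, which is circular. The counterexample t = -7 shows the claim is false.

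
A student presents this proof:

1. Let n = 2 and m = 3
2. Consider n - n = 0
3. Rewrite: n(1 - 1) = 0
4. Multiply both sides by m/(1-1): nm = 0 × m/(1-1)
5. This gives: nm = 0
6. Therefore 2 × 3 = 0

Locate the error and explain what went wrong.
Step 4: Multiply both sides by m/(1-1): nm = 0 × m/(1-1)

Step 4 multiplies both sides by m/(1-1). However, 1-1 = 0, so this is multiplication by m/0, which is undefined. We cannot multiply by an undefined expression.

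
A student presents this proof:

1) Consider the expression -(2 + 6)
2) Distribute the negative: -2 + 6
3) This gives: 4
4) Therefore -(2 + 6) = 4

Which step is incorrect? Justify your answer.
Step 2: Distribute the negative: -2 + 6

Step 2 incorrectly distributes the negative sign. The correct distribution is -(2 + 6) = -2 - 6 = -8. The negative must be applied to both terms, not just the first. The error treats -(2 + 6) as -2 + 6, which equals 4 instead of -8.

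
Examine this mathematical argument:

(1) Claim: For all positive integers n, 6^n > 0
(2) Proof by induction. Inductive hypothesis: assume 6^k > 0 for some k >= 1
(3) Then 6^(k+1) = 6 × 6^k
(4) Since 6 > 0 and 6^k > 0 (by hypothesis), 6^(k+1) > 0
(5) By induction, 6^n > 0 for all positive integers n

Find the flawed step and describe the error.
Step 5: By induction, 6^n > 0 for all positive integers n

Step 5 concludes the proof by induction, but no base case was ever established. A valid induction proof requires: (1) a base case proving 6^1 > 0, and (2) an inductive step showing IF 6^k > 0 THEN 6^(k+1) > 0. Steps 2-4 correctly establish the inductive step, but without the base case the conclusion in step 5 does not follow.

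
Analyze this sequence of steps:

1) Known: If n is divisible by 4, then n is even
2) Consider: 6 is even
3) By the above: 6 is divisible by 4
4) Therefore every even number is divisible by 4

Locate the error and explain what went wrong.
Step 3: By the above: 6 is divisible by 4

Step 3 commits the fallacy of affirming the consequent. The known fact 'divisible by 4 → even' does NOT imply 'even → divisible by 4'. That would be the converse, which is false. For example, 6 is even but 6 ÷ 4 = 1.50, which is not an integer.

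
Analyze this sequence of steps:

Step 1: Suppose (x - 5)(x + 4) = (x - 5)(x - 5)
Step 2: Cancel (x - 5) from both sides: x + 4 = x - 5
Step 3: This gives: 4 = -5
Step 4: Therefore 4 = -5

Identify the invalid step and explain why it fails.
Step 2: Cancel (x - 5) from both sides: x + 4 = x - 5

Step 2 cancels (x - 5) from both sides. This is only valid if (x - 5) ≠ 0, i.e., x ≠ 5. When x = 5, both sides equal zero regardless of the other factors. The correct approach requires considering x = 5 as a separate case.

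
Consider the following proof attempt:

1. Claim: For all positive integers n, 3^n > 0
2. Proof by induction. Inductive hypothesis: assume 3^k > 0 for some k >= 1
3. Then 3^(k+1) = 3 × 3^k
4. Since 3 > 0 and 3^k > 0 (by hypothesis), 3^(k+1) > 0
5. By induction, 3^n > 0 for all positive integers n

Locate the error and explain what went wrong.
Step 5: By induction, 3^n > 0 for all positive integers n

Step 5 concludes the proof by induction, but no base case was ever established. A valid induction proof requires: (1) a base case proving 3^1 > 0, and (2) an inductive step showing IF 3^k > 0 THEN 3^(k+1) > 0. Steps 2-4 correctly establish the inductive step, but without the base case the conclusion in step 5 does not follow.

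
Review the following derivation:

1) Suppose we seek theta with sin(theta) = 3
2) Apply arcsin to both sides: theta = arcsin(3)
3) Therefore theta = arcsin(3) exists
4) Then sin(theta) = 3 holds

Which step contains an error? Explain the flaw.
Step 2: Apply arcsin to both sides: theta = arcsin(3)

Step 2 applies arcsin to 3. However, arcsin(x) is only defined for x in [-1, 1] because sin(theta) can only produce values in that range. Since |3| > 1, arcsin(3) is undefined. There is no angle whose sine equals 3.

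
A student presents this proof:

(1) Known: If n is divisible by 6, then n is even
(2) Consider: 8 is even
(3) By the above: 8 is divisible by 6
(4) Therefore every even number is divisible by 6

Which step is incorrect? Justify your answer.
Step 3: By the above: 8 is divisible by 6

Step 3 commits the fallacy of affirming the consequent. The known fact 'divisible by 6 → even' does NOT imply 'even → divisible by 6'. That would be the converse, which is false. For example, 8 is even but 8 ÷ 6 = 1.33, which is not an integer.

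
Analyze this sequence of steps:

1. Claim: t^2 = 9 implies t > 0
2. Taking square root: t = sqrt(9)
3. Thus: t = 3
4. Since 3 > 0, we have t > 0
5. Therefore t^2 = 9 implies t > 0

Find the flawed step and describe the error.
Step 2: Taking square root: t = sqrt(9)

Step 2 takes the square root and assumes the positive root only. The equation t^2 = 9 actually has two solutions: t = 3 and t = -3. The proof silently assumes t > 0 without justification, then uses this assumption to conclude t > 0, which is circular. The counterexample t = -3 shows the claim is false.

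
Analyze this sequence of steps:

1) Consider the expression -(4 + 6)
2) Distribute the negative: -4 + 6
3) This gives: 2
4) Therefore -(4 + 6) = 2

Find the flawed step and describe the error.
Step 2: Distribute the negative: -4 + 6

Step 2 incorrectly distributes the negative sign. The correct distribution is -(4 + 6) = -4 - 6 = -10. The negative must be applied to both terms, not just the first. The error treats -(4 + 6) as -4 + 6, which equals 2 instead of -10.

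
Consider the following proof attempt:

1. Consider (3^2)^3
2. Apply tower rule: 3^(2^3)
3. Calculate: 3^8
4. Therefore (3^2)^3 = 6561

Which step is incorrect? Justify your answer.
Step 2: Apply tower rule: 3^(2^3)

Step 2 incorrectly states that (a^b)^c = a^(b^c). The correct rule is (a^b)^c = a^(b×c). The actual value is (3^2)^3 = 3^6 = 729, not 3^8 = 6561.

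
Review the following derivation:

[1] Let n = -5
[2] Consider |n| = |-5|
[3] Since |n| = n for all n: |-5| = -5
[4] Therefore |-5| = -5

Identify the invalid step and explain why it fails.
Step 3: Since |n| = n for all n: |-5| = -5

Step 3 incorrectly states that |n| = n for all n. The correct definition is |n| = n when n >= 0, and |n| = -n when n < 0. Since -5 < 0, we have |-5| = -(-5) = 5, not -5.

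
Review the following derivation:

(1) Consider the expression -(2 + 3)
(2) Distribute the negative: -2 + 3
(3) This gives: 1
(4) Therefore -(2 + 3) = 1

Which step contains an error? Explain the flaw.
Step 2: Distribute the negative: -2 + 3

Step 2 incorrectly distributes the negative sign. The correct distribution is -(2 + 3) = -2 - 3 = -5. The negative must be applied to both terms, not just the first. The error treats -(2 + 3) as -2 + 3, which equals 1 instead of -5.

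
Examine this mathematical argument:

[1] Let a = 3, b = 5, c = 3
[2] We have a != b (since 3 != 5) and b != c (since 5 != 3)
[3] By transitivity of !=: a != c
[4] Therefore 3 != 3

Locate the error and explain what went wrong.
Step 3: By transitivity of !=: a != c

Step 3 incorrectly applies transitivity to the '!=' relation. Transitivity states: if a R b and b R c, then a R c. However, '!=' is not transitive. Counterexample: 3 != 5 and 5 != 3, but 3 = 3 (both equal 3). Transitivity holds for relations like <, <=, =, but not for !=.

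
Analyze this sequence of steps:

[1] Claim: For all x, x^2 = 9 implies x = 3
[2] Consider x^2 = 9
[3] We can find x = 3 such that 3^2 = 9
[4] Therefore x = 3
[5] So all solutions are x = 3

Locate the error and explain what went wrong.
Step 4: Therefore x = 3

Step 4 incorrectly concludes that x = 3 is the only solution. The proof shows that x = 3 is A solution (existence), but does not show it is the ONLY solution (uniqueness). In fact, x = -3 is also a solution since (-3)^2 = 9. Finding one solution doesn't prove there are no others.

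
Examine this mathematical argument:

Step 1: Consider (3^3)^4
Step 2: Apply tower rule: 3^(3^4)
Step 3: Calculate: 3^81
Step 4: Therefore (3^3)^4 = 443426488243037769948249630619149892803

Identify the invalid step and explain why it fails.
Step 2: Apply tower rule: 3^(3^4)

Step 2 incorrectly states that (a^b)^c = a^(b^c). The correct rule is (a^b)^c = a^(b×c). The actual value is (3^3)^4 = 3^12 = 531441, not 3^81 = 443426488243037769948249630619149892803.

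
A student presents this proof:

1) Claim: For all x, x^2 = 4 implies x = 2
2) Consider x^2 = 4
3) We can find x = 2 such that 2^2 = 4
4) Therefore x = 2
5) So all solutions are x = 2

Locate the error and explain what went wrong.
Step 4: Therefore x = 2

Step 4 incorrectly concludes that x = 2 is the only solution. The proof shows that x = 2 is A solution (existence), but does not show it is the ONLY solution (uniqueness). In fact, x = -2 is also a solution since (-2)^2 = 4. Finding one solution doesn't prove there are no others.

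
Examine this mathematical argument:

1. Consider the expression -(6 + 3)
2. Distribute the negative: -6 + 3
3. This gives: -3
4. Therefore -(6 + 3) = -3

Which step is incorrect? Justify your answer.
Step 2: Distribute the negative: -6 + 3

Step 2 incorrectly distributes the negative sign. The correct distribution is -(6 + 3) = -6 - 3 = -9. The negative must be applied to both terms, not just the first. The error treats -(6 + 3) as -6 + 3, which equals -3 instead of -9.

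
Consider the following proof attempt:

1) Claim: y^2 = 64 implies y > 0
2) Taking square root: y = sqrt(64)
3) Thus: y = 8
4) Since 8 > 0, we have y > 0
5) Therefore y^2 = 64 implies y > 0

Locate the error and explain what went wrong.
Step 2: Taking square root: y = sqrt(64)

Step 2 takes the square root and assumes the positive root only. The equation y^2 = 64 actually has two solutions: y = 8 and y = -8. The proof silently assumes y > 0 without justification, then uses this assumption to conclude y > 0, which is circular. The counterexample y = -8 shows the claim is false.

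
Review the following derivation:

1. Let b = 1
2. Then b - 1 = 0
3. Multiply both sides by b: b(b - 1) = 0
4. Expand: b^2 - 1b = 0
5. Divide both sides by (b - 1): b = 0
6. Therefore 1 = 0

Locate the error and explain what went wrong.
Step 5: Divide both sides by (b - 1): b = 0

Step 5 divides both sides by (b - 1). However, since b = 1, we have (b - 1) = 0. Division by zero is undefined, making this step invalid.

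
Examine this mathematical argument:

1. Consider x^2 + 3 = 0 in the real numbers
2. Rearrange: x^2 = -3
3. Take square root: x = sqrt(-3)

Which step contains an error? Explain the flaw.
Step 3: Take square root: x = sqrt(-3)

Step 3 takes the square root of -3, which is negative. In the real number system, the square root of a negative number is undefined. The equation x^2 + 3 = 0 has no real solutions. Square roots of negative numbers only exist in the complex numbers.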